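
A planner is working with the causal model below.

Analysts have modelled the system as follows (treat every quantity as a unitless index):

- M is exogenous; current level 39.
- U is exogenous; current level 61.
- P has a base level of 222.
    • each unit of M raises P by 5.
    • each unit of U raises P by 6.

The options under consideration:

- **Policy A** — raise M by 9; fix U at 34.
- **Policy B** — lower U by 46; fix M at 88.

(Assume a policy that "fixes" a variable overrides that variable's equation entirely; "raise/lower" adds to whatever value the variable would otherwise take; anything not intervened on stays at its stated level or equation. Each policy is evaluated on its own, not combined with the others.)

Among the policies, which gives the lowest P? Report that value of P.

Policy A (M + 9, U := 34):
  M = 39 + 9 = 48
  U = 34
  P = 222 + 5·48 + 6·34 = 666
Policy B (U − 46, M := 88):
  M = 88
  U = 61 − 46 = 15
  P = 222 + 5·88 + 6·15 = 752
Comparing — Policy A: P=666, Policy B: P=752. Lowest is 666 (Policy A).

666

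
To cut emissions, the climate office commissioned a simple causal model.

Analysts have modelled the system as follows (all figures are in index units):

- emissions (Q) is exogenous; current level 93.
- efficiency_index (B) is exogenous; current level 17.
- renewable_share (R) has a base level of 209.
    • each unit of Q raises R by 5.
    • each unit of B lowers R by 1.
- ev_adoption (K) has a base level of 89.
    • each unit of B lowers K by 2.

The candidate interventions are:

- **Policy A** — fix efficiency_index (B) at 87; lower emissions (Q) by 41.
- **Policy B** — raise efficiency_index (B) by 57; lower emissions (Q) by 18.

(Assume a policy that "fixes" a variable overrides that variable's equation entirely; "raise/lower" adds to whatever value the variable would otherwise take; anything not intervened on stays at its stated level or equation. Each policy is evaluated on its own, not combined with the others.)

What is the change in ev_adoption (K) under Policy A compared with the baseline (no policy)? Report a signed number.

-140

Baseline:
  B = 17
  K = 89 − 2·17 = 55
Policy A (B := 87, Q − 41):
  B = 87
  K = 89 − 2·87 = -85
Change in K: -85 − 55 = -140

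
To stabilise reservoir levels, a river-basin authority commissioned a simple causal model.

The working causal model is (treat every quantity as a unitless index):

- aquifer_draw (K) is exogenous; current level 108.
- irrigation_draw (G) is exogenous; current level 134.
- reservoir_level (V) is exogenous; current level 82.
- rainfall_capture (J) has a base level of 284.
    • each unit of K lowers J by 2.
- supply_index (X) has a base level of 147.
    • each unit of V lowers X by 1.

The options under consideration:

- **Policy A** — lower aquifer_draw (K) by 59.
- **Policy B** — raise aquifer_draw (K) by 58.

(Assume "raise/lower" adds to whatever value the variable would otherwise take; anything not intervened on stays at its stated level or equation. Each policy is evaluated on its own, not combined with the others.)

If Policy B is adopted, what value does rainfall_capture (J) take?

Policy B (K + 58):
  K = 108 + 58 = 166
  J = 284 − 2·166 = -48

-48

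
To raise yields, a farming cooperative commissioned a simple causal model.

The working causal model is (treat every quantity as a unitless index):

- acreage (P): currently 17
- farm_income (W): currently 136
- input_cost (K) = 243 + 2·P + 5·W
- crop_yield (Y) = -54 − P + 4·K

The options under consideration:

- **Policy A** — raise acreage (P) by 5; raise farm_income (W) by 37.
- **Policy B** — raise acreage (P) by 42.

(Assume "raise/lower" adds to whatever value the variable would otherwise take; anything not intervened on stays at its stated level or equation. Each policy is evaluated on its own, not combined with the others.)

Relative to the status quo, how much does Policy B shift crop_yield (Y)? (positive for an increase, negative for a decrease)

Baseline:
  P = 17
  W = 136
  K = 243 + 2·17 + 5·136 = 957
  Y = -54 − 17 + 4·957 = 3757
Policy B (P + 42):
  P = 17 + 42 = 59
  W = 136
  K = 243 + 2·59 + 5·136 = 1041
  Y = -54 − 59 + 4·1041 = 4051
Change in Y: 4051 − 3757 = 294

294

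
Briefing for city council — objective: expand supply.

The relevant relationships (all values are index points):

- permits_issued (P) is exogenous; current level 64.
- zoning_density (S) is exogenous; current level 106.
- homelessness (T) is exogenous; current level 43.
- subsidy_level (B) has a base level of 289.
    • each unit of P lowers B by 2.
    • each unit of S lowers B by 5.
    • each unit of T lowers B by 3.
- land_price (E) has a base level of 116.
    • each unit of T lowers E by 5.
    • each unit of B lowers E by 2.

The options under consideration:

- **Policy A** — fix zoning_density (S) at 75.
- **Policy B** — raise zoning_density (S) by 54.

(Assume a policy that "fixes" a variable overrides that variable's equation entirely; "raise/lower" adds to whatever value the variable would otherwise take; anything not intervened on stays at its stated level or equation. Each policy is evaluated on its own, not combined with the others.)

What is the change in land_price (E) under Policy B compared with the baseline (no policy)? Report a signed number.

Baseline:
  P = 64
  S = 106
  T = 43
  B = 289 − 2·64 − 5·106 − 3·43 = -498
  E = 116 − 5·43 − 2·(-498) = 897
Policy B (S + 54):
  P = 64
  S = 106 + 54 = 160
  T = 43
  B = 289 − 2·64 − 5·160 − 3·43 = -768
  E = 116 − 5·43 − 2·(-768) = 1437
Change in E: 1437 − 897 = 540

540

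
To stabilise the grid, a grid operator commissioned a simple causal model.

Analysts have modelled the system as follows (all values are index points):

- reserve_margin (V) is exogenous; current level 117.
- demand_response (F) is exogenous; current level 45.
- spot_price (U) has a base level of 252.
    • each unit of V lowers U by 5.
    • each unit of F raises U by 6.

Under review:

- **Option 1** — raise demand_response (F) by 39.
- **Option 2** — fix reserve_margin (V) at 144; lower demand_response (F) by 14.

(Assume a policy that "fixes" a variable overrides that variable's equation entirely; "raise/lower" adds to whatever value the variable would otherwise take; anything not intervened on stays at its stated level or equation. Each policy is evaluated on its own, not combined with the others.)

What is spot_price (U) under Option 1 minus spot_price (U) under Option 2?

453

Option 1 (F + 39):
  V = 117
  F = 45 + 39 = 84
  U = 252 − 5·117 + 6·84 = 171
Option 2 (V := 144, F − 14):
  V = 144
  F = 45 − 14 = 31
  U = 252 − 5·144 + 6·31 = -282
U: 171 − (-282) = 453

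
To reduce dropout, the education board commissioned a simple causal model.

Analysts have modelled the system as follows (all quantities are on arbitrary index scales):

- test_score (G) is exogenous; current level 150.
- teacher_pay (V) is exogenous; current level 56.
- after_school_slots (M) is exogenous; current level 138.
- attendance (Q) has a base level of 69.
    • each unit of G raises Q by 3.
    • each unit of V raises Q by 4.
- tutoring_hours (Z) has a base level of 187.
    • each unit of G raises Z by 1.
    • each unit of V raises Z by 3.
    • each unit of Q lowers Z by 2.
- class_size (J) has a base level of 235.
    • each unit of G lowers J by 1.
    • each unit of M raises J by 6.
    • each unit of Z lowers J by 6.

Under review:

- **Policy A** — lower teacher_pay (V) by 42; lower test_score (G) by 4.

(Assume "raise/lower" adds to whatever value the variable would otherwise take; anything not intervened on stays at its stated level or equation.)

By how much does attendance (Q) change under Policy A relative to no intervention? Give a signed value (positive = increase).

Baseline:
  G = 150
  V = 56
  Q = 69 + 3·150 + 4·56 = 743
Policy A (V − 42, G − 4):
  G = 150 − 4 = 146
  V = 56 − 42 = 14
  Q = 69 + 3·146 + 4·14 = 563
Change in Q: 563 − 743 = -180

-180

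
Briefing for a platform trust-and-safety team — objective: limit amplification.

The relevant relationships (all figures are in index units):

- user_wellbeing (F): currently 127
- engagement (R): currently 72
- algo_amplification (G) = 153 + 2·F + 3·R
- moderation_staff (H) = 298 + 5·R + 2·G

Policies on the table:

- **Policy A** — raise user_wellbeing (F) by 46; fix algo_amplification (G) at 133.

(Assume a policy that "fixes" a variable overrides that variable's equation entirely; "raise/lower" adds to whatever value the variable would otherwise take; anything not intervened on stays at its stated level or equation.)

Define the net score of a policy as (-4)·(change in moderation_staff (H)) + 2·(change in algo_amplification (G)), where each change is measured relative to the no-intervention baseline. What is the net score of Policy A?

2940

Baseline:
  F = 127
  R = 72
  G = 153 + 2·127 + 3·72 = 623
  H = 298 + 5·72 + 2·623 = 1904
Policy A (F + 46, G := 133):
  F = 127 + 46 = 173
  R = 72
  G = 133
  H = 298 + 5·72 + 2·133 = 924
ΔH = 924 − 1904 = -980; ΔG = 133 − 623 = -490
Score = (-4)·(-980) + 2·(-490) = 2940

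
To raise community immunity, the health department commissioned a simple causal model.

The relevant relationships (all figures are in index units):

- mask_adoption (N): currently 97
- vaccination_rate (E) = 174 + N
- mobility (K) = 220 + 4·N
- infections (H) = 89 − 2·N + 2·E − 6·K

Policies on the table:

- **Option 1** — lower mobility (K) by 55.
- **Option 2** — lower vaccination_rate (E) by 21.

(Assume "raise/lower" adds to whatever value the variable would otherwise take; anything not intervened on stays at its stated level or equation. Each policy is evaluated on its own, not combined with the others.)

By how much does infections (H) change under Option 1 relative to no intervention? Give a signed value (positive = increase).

330

Baseline:
  N = 97
  E = 174 + 97 = 271
  K = 220 + 4·97 = 608
  H = 89 − 2·97 + 2·271 − 6·608 = -3211
Option 1 (K − 55):
  N = 97
  E = 174 + 97 = 271
  K = 220 + 4·97 (−55 from intervention) = 553
  H = 89 − 2·97 + 2·271 − 6·553 = -2881
Change in H: -2881 − (-3211) = 330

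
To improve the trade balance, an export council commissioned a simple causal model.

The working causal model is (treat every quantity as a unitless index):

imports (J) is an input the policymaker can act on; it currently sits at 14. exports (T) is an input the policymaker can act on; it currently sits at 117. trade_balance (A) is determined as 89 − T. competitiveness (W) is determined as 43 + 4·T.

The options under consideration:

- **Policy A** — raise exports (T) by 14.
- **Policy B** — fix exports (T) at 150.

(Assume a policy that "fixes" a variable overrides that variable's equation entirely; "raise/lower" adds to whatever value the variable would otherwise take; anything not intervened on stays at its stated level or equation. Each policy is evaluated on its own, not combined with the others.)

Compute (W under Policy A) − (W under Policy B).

-76

Policy A (T + 14):
  T = 117 + 14 = 131
  W = 43 + 4·131 = 567
Policy B (T := 150):
  T = 150
  W = 43 + 4·150 = 643
W: 567 − 643 = -76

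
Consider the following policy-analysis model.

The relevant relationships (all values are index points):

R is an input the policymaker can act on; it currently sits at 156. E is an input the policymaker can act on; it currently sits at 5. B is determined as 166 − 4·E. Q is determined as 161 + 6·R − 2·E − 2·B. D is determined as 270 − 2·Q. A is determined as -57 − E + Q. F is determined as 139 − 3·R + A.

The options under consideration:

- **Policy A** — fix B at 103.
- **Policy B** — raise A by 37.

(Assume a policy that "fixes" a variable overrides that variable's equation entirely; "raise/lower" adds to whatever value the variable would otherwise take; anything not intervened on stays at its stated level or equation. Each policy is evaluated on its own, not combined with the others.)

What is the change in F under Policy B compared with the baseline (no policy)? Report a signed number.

Baseline:
  R = 156
  E = 5
  B = 166 − 4·5 = 146
  Q = 161 + 6·156 − 2·5 − 2·146 = 795
  A = -57 − 5 + 795 = 733
  F = 139 − 3·156 + 733 = 404
Policy B (A + 37):
  R = 156
  E = 5
  B = 166 − 4·5 = 146
  Q = 161 + 6·156 − 2·5 − 2·146 = 795
  A = -57 − 5 + 795 (+37 from intervention) = 770
  F = 139 − 3·156 + 770 = 441
Change in F: 441 − 404 = 37

37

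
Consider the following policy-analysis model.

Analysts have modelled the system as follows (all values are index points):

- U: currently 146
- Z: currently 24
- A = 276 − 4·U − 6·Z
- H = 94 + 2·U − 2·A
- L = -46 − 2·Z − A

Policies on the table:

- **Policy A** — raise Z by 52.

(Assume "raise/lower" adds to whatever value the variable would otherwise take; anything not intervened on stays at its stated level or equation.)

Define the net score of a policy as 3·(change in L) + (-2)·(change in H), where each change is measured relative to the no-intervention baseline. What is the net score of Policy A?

-624

Baseline:
  U = 146
  Z = 24
  A = 276 − 4·146 − 6·24 = -452
  H = 94 + 2·146 − 2·(-452) = 1290
  L = -46 − 2·24 − (-452) = 358
Policy A (Z + 52):
  U = 146
  Z = 24 + 52 = 76
  A = 276 − 4·146 − 6·76 = -764
  H = 94 + 2·146 − 2·(-764) = 1914
  L = -46 − 2·76 − (-764) = 566
ΔL = 566 − 358 = 208; ΔH = 1914 − 1290 = 624
Score = 3·208 + (-2)·624 = -624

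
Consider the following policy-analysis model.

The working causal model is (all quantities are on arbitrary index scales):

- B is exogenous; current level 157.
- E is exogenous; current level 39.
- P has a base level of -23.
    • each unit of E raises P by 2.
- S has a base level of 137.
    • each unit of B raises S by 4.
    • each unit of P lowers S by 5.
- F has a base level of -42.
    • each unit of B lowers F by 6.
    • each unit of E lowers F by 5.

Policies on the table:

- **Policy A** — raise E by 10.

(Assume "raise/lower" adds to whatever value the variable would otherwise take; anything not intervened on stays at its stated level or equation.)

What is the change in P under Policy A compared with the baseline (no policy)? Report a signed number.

Baseline:
  E = 39
  P = -23 + 2·39 = 55
Policy A (E + 10):
  E = 39 + 10 = 49
  P = -23 + 2·49 = 75
Change in P: 75 − 55 = 20

20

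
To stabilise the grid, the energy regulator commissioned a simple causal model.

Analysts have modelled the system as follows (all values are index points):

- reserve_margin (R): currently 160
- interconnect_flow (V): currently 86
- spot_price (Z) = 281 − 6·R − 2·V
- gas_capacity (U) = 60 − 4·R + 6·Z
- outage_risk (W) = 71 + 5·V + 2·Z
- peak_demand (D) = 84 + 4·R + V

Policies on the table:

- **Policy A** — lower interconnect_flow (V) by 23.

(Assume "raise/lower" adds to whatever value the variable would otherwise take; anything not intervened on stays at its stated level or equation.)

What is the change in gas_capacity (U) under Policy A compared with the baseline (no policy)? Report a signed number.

Baseline:
  R = 160
  V = 86
  Z = 281 − 6·160 − 2·86 = -851
  U = 60 − 4·160 + 6·(-851) = -5686
Policy A (V − 23):
  R = 160
  V = 86 − 23 = 63
  Z = 281 − 6·160 − 2·63 = -805
  U = 60 − 4·160 + 6·(-805) = -5410
Change in U: -5410 − (-5686) = 276

276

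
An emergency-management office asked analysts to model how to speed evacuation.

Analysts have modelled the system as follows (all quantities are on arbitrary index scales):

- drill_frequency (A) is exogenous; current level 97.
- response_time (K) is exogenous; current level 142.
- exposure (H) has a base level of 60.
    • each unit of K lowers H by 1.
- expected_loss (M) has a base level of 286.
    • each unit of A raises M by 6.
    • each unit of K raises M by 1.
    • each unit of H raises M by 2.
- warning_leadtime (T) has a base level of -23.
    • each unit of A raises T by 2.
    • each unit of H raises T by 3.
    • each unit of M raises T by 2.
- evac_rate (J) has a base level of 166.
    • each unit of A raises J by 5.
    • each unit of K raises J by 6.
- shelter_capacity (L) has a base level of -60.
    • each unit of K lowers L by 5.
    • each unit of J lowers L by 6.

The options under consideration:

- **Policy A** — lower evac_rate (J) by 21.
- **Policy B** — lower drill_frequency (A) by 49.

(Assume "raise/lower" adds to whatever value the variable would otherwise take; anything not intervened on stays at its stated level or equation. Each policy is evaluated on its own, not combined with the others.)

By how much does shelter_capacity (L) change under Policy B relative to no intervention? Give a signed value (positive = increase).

1470

Baseline:
  A = 97
  K = 142
  J = 166 + 5·97 + 6·142 = 1503
  L = -60 − 5·142 − 6·1503 = -9788
Policy B (A − 49):
  A = 97 − 49 = 48
  K = 142
  J = 166 + 5·48 + 6·142 = 1258
  L = -60 − 5·142 − 6·1258 = -8318
Change in L: -8318 − (-9788) = 1470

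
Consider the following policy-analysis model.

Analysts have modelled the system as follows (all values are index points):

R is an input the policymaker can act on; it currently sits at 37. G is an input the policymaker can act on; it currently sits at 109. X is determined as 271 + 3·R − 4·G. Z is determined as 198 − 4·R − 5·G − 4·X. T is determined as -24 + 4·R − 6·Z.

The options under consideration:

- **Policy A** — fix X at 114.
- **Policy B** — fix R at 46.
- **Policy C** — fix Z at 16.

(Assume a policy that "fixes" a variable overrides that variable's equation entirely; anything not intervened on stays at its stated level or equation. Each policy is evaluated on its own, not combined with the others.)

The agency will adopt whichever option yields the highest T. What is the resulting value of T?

Policy A (X := 114):
  R = 37
  G = 109
  X = 114
  Z = 198 − 4·37 − 5·109 − 4·114 = -951
  T = -24 + 4·37 − 6·(-951) = 5830
Policy B (R := 46):
  R = 46
  G = 109
  X = 271 + 3·46 − 4·109 = -27
  Z = 198 − 4·46 − 5·109 − 4·(-27) = -423
  T = -24 + 4·46 − 6·(-423) = 2698
Policy C (Z := 16):
  R = 37
  G = 109
  X = 271 + 3·37 − 4·109 = -54
  Z = 16
  T = -24 + 4·37 − 6·16 = 28
Comparing — Policy A: T=5830, Policy B: T=2698, Policy C: T=28. Highest is 5830 (Policy A).

5830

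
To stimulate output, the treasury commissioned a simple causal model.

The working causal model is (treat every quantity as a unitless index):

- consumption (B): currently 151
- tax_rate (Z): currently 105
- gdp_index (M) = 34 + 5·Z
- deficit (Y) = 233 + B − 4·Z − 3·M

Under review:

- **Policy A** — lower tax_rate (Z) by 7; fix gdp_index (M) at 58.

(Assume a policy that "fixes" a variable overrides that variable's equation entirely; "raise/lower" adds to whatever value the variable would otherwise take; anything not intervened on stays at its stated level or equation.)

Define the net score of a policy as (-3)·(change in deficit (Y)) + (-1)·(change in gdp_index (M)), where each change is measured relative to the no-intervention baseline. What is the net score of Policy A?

Baseline:
  B = 151
  Z = 105
  M = 34 + 5·105 = 559
  Y = 233 + 151 − 4·105 − 3·559 = -1713
Policy A (Z − 7, M := 58):
  B = 151
  Z = 105 − 7 = 98
  M = 58
  Y = 233 + 151 − 4·98 − 3·58 = -182
ΔY = -182 − (-1713) = 1531; ΔM = 58 − 559 = -501
Score = (-3)·1531 + (-1)·(-501) = -4092

-4092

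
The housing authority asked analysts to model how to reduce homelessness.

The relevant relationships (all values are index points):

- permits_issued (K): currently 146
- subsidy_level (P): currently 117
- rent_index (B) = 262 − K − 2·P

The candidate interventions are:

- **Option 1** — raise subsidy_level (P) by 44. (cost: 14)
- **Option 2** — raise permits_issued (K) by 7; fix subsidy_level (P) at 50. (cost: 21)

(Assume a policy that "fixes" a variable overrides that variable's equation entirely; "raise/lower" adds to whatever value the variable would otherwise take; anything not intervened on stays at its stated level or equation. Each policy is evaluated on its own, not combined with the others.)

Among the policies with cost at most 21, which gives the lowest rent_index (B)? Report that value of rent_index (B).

Option 1 (P + 44):
  K = 146
  P = 117 + 44 = 161
  B = 262 − 146 − 2·161 = -206
Option 2 (K + 7, P := 50):
  K = 146 + 7 = 153
  P = 50
  B = 262 − 153 − 2·50 = 9
Comparing — Option 1: B=-206, Option 2: B=9. Lowest is -206 (Option 1).

-206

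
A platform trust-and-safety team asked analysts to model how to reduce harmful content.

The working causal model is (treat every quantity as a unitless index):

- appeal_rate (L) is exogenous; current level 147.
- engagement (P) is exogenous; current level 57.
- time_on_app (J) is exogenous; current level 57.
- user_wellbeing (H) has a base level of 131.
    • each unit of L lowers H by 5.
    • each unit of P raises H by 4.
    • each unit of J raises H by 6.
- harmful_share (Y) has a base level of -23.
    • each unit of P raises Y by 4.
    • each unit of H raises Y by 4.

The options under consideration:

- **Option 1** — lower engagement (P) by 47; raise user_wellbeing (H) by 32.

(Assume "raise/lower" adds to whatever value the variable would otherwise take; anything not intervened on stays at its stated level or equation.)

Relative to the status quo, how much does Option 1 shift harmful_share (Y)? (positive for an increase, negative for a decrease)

Baseline:
  L = 147
  P = 57
  J = 57
  H = 131 − 5·147 + 4·57 + 6·57 = -34
  Y = -23 + 4·57 + 4·(-34) = 69
Option 1 (P − 47, H + 32):
  L = 147
  P = 57 − 47 = 10
  J = 57
  H = 131 − 5·147 + 4·10 + 6·57 (+32 from intervention) = -190
  Y = -23 + 4·10 + 4·(-190) = -743
Change in Y: -743 − 69 = -812

-812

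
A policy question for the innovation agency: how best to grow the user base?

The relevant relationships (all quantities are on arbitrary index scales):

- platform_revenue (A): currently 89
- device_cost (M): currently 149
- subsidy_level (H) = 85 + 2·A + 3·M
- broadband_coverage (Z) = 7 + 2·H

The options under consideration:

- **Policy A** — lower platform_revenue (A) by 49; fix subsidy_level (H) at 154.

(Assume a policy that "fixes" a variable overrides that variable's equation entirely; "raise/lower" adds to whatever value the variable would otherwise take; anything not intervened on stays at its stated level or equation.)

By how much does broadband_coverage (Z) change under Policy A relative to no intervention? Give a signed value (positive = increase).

-1112

Baseline:
  A = 89
  M = 149
  H = 85 + 2·89 + 3·149 = 710
  Z = 7 + 2·710 = 1427
Policy A (A − 49, H := 154):
  A = 89 − 49 = 40
  M = 149
  H = 154
  Z = 7 + 2·154 = 315
Change in Z: 315 − 1427 = -1112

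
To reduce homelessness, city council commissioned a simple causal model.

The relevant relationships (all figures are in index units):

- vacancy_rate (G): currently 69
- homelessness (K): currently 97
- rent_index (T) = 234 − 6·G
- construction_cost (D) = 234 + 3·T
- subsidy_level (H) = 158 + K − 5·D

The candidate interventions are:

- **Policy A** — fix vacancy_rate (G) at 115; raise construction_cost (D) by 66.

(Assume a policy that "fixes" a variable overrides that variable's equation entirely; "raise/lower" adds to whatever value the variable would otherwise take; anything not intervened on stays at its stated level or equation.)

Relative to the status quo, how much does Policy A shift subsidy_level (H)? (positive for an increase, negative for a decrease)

Baseline:
  G = 69
  K = 97
  T = 234 − 6·69 = -180
  D = 234 + 3·(-180) = -306
  H = 158 + 97 − 5·(-306) = 1785
Policy A (G := 115, D + 66):
  G = 115
  K = 97
  T = 234 − 6·115 = -456
  D = 234 + 3·(-456) (+66 from intervention) = -1068
  H = 158 + 97 − 5·(-1068) = 5595
Change in H: 5595 − 1785 = 3810

3810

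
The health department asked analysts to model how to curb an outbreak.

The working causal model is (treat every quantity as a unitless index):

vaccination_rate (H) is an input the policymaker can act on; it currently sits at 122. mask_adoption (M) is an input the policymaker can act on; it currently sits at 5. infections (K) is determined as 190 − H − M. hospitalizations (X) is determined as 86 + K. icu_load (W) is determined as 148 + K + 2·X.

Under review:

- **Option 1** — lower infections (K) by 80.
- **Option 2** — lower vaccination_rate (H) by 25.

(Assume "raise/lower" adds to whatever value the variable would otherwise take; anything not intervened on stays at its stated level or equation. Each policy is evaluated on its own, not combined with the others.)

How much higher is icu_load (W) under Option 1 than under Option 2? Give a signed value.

Option 1 (K − 80):
  H = 122
  M = 5
  K = 190 − 122 − 5 (−80 from intervention) = -17
  X = 86 + (-17) = 69
  W = 148 + (-17) + 2·69 = 269
Option 2 (H − 25):
  H = 122 − 25 = 97
  M = 5
  K = 190 − 97 − 5 = 88
  X = 86 + 88 = 174
  W = 148 + 88 + 2·174 = 584
W: 269 − 584 = -315

-315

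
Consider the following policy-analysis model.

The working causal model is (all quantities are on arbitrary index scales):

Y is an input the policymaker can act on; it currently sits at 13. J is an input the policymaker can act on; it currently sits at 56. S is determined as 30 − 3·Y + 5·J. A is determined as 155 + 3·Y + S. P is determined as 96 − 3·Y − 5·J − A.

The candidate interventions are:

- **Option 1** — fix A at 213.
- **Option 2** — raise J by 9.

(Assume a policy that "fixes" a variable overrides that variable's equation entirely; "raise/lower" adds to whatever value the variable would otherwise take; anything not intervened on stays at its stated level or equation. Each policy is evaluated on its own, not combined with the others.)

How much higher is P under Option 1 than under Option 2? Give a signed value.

342

Option 1 (A := 213):
  Y = 13
  J = 56
  S = 30 − 3·13 + 5·56 = 271
  A = 213
  P = 96 − 3·13 − 5·56 − 213 = -436
Option 2 (J + 9):
  Y = 13
  J = 56 + 9 = 65
  S = 30 − 3·13 + 5·65 = 316
  A = 155 + 3·13 + 316 = 510
  P = 96 − 3·13 − 5·65 − 510 = -778
P: -436 − (-778) = 342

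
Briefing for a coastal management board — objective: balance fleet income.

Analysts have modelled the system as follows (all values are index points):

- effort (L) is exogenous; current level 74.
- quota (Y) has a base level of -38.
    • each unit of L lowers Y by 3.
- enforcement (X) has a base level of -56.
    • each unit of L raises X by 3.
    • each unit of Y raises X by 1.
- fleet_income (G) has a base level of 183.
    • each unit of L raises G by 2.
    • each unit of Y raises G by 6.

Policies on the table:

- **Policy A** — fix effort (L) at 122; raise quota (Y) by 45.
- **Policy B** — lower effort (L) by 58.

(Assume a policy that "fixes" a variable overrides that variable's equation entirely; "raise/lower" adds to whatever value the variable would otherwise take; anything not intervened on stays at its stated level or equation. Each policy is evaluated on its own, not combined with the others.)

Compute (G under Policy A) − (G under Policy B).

-1426

Policy A (L := 122, Y + 45):
  L = 122
  Y = -38 − 3·122 (+45 from intervention) = -359
  G = 183 + 2·122 + 6·(-359) = -1727
Policy B (L − 58):
  L = 74 − 58 = 16
  Y = -38 − 3·16 = -86
  G = 183 + 2·16 + 6·(-86) = -301
G: -1727 − (-301) = -1426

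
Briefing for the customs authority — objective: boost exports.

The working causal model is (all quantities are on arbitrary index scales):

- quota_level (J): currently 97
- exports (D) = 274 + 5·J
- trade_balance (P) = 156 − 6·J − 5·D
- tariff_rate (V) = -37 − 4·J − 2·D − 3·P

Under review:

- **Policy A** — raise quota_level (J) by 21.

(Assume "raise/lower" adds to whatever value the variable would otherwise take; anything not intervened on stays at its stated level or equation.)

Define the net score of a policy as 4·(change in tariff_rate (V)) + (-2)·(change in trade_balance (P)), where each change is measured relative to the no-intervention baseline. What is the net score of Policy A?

7938

Baseline:
  J = 97
  D = 274 + 5·97 = 759
  P = 156 − 6·97 − 5·759 = -4221
  V = -37 − 4·97 − 2·759 − 3·(-4221) = 10720
Policy A (J + 21):
  J = 97 + 21 = 118
  D = 274 + 5·118 = 864
  P = 156 − 6·118 − 5·864 = -4872
  V = -37 − 4·118 − 2·864 − 3·(-4872) = 12379
ΔV = 12379 − 10720 = 1659; ΔP = -4872 − (-4221) = -651
Score = 4·1659 + (-2)·(-651) = 7938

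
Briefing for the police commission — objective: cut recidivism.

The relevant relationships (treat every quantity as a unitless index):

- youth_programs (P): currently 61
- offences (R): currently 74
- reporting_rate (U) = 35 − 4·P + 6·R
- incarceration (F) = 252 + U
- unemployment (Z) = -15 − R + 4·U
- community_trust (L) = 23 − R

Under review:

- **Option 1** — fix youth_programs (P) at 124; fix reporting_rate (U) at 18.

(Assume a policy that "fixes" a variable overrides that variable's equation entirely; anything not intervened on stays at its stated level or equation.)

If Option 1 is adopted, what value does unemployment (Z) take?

-17

Option 1 (P := 124, U := 18):
  P = 124
  R = 74
  U = 18
  Z = -15 − 74 + 4·18 = -17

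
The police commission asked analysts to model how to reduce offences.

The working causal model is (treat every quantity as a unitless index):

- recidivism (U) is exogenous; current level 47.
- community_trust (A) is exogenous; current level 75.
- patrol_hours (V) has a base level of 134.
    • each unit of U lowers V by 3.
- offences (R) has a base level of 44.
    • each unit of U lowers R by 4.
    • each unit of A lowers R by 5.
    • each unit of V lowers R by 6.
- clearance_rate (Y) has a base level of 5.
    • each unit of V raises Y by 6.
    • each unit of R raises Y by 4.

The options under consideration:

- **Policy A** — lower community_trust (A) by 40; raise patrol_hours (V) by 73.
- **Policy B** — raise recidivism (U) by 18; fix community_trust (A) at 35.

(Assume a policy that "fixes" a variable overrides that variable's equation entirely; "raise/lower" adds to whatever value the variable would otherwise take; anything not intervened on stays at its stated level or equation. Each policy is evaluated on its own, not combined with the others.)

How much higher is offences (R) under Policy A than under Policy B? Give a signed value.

Policy A (A − 40, V + 73):
  U = 47
  A = 75 − 40 = 35
  V = 134 − 3·47 (+73 from intervention) = 66
  R = 44 − 4·47 − 5·35 − 6·66 = -715
Policy B (U + 18, A := 35):
  U = 47 + 18 = 65
  A = 35
  V = 134 − 3·65 = -61
  R = 44 − 4·65 − 5·35 − 6·(-61) = -25
R: -715 − (-25) = -690

-690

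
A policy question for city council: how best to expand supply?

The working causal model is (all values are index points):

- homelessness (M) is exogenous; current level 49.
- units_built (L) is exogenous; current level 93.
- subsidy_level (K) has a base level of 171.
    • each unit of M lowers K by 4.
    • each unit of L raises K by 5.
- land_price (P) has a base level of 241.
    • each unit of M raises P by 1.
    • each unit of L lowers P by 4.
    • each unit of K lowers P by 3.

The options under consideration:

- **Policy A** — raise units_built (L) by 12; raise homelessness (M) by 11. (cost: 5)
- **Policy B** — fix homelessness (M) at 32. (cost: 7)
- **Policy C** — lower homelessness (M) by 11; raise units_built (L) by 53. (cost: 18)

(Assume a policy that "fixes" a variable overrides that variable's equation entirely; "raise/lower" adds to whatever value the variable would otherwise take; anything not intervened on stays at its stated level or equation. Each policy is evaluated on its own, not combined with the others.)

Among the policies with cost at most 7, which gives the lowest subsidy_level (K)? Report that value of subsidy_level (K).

Policy A (L + 12, M + 11):
  M = 49 + 11 = 60
  L = 93 + 12 = 105
  K = 171 − 4·60 + 5·105 = 456
Policy B (M := 32):
  M = 32
  L = 93
  K = 171 − 4·32 + 5·93 = 508
Comparing — Policy A: K=456, Policy B: K=508. Lowest is 456 (Policy A).

456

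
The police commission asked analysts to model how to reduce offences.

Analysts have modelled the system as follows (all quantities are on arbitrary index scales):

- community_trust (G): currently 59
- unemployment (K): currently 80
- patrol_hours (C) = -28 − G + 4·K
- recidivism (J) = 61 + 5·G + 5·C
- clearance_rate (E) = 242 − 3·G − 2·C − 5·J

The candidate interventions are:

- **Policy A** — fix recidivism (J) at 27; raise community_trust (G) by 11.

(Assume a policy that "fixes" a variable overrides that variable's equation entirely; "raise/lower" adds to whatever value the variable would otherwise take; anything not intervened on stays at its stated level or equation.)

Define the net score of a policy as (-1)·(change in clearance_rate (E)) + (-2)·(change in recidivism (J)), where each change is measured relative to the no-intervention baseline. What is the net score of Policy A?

Baseline:
  G = 59
  K = 80
  C = -28 − 59 + 4·80 = 233
  J = 61 + 5·59 + 5·233 = 1521
  E = 242 − 3·59 − 2·233 − 5·1521 = -8006
Policy A (J := 27, G + 11):
  G = 59 + 11 = 70
  K = 80
  C = -28 − 70 + 4·80 = 222
  J = 27
  E = 242 − 3·70 − 2·222 − 5·27 = -547
ΔE = -547 − (-8006) = 7459; ΔJ = 27 − 1521 = -1494
Score = (-1)·7459 + (-2)·(-1494) = -4471

-4471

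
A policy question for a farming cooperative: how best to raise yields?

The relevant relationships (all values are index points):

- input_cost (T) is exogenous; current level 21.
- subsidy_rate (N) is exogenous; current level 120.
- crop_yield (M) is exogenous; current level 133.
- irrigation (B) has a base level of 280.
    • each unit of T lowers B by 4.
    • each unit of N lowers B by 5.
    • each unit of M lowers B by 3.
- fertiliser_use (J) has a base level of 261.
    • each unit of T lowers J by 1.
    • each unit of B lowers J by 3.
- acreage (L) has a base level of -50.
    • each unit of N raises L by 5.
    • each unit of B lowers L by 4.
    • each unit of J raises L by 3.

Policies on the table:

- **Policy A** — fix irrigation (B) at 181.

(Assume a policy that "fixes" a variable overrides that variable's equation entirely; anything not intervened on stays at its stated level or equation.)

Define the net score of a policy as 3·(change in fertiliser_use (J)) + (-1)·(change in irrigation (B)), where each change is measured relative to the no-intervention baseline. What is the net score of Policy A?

Baseline:
  T = 21
  N = 120
  M = 133
  B = 280 − 4·21 − 5·120 − 3·133 = -803
  J = 261 − 21 − 3·(-803) = 2649
Policy A (B := 181):
  T = 21
  N = 120
  M = 133
  B = 181
  J = 261 − 21 − 3·181 = -303
ΔJ = -303 − 2649 = -2952; ΔB = 181 − (-803) = 984
Score = 3·(-2952) + (-1)·984 = -9840

-9840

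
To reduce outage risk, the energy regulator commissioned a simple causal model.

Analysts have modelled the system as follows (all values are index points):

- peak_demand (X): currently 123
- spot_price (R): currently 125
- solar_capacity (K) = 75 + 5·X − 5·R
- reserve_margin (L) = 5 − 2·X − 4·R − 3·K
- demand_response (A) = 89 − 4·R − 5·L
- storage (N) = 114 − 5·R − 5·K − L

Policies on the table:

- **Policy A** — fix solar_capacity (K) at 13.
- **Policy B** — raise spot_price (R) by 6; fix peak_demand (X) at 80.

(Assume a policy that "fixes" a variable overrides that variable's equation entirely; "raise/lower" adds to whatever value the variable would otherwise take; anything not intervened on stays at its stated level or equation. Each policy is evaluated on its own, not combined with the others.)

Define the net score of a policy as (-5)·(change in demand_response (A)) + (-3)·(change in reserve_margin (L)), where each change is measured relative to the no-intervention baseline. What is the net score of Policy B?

Baseline:
  X = 123
  R = 125
  K = 75 + 5·123 − 5·125 = 65
  L = 5 − 2·123 − 4·125 − 3·65 = -936
  A = 89 − 4·125 − 5·(-936) = 4269
Policy B (R + 6, X := 80):
  X = 80
  R = 125 + 6 = 131
  K = 75 + 5·80 − 5·131 = -180
  L = 5 − 2·80 − 4·131 − 3·(-180) = -139
  A = 89 − 4·131 − 5·(-139) = 260
ΔA = 260 − 4269 = -4009; ΔL = -139 − (-936) = 797
Score = (-5)·(-4009) + (-3)·797 = 17654

17654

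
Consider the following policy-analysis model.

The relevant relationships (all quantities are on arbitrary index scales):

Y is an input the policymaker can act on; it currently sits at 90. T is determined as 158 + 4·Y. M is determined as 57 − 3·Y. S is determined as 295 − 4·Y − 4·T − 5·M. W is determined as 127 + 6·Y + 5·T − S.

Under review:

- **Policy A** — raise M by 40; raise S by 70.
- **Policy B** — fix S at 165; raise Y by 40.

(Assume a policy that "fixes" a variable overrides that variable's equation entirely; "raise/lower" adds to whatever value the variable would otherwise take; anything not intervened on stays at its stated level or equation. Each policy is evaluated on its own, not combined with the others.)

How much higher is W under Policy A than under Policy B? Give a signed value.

Policy A (M + 40, S + 70):
  Y = 90
  T = 158 + 4·90 = 518
  M = 57 − 3·90 (+40 from intervention) = -173
  S = 295 − 4·90 − 4·518 − 5·(-173) (+70 from intervention) = -1202
  W = 127 + 6·90 + 5·518 − (-1202) = 4459
Policy B (S := 165, Y + 40):
  Y = 90 + 40 = 130
  T = 158 + 4·130 = 678
  M = 57 − 3·130 = -333
  S = 165
  W = 127 + 6·130 + 5·678 − 165 = 4132
W: 4459 − 4132 = 327

327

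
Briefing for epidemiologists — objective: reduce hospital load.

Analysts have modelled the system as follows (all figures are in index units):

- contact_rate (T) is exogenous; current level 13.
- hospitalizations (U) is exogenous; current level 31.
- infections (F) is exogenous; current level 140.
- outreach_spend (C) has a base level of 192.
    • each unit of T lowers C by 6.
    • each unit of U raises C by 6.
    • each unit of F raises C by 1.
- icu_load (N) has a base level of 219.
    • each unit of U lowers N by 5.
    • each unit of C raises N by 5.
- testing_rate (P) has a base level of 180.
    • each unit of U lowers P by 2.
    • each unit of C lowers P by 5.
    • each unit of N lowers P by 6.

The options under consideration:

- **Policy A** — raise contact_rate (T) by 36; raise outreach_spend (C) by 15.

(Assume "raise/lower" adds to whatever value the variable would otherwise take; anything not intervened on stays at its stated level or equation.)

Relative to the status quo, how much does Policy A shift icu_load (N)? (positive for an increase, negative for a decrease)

-1005

Baseline:
  T = 13
  U = 31
  F = 140
  C = 192 − 6·13 + 6·31 + 140 = 440
  N = 219 − 5·31 + 5·440 = 2264
Policy A (T + 36, C + 15):
  T = 13 + 36 = 49
  U = 31
  F = 140
  C = 192 − 6·49 + 6·31 + 140 (+15 from intervention) = 239
  N = 219 − 5·31 + 5·239 = 1259
Change in N: 1259 − 2264 = -1005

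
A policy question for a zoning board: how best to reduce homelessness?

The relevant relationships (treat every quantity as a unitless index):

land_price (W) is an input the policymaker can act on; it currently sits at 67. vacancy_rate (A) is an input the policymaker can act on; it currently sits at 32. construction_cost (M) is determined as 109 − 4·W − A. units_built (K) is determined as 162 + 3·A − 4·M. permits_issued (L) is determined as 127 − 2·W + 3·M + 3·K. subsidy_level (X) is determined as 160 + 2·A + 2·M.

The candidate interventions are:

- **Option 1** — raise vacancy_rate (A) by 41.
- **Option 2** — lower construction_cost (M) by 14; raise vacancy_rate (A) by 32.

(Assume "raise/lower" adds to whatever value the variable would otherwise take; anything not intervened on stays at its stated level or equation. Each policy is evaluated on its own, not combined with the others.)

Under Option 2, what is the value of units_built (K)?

1302

Option 2 (M − 14, A + 32):
  W = 67
  A = 32 + 32 = 64
  M = 109 − 4·67 − 64 (−14 from intervention) = -237
  K = 162 + 3·64 − 4·(-237) = 1302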